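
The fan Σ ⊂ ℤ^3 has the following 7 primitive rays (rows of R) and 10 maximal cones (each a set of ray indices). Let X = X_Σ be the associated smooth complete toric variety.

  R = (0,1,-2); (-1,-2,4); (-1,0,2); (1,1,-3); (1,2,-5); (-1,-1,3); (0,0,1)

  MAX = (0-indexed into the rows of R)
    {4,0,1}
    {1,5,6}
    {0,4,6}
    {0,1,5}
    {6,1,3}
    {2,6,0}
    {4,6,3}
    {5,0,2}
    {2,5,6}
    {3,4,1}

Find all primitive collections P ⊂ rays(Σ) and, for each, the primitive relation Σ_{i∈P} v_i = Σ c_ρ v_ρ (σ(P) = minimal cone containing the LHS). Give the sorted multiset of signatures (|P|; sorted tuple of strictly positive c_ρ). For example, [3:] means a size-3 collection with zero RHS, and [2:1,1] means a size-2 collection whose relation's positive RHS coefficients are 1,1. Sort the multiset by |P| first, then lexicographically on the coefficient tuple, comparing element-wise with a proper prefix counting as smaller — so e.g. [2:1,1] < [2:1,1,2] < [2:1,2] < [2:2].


The 9 primitive collections of Σ (r=7, n=3):

  P = {3,5}:  v_{3} + v_{5} = 0  ⟹  sig = [2:]
  P = {0,3}:  v_{0} + v_{3} = v_{4}  ⟹  sig = [2:1]
  P = {4,5}:  v_{4} + v_{5} = v_{0}  ⟹  sig = [2:1]
  P = {2,3}:  v_{2} + v_{3} = v_{0} + v_{6}  ⟹  sig = [2:1,1]
  P = {2,4}:  v_{2} + v_{4} = 2·v_{0} + v_{6}  ⟹  sig = [2:1,2]
  P = {1,2}:  v_{1} + v_{2} = 2·v_{5}  ⟹  sig = [2:2]
  P = {1,4,6}:  v_{1} + v_{4} + v_{6} = 0  ⟹  sig = [3:]
  P = {0,1,6}:  v_{0} + v_{1} + v_{6} = v_{5}  ⟹  sig = [3:1]
  P = {0,5,6}:  v_{0} + v_{5} + v_{6} = v_{2}  ⟹  sig = [3:1]

Sorted signature multiset PRS(X):
{ [2:],  [2:1] ×2,  [2:1,1],  [2:1,2],  [2:2],  [3:],  [3:1] ×2 }


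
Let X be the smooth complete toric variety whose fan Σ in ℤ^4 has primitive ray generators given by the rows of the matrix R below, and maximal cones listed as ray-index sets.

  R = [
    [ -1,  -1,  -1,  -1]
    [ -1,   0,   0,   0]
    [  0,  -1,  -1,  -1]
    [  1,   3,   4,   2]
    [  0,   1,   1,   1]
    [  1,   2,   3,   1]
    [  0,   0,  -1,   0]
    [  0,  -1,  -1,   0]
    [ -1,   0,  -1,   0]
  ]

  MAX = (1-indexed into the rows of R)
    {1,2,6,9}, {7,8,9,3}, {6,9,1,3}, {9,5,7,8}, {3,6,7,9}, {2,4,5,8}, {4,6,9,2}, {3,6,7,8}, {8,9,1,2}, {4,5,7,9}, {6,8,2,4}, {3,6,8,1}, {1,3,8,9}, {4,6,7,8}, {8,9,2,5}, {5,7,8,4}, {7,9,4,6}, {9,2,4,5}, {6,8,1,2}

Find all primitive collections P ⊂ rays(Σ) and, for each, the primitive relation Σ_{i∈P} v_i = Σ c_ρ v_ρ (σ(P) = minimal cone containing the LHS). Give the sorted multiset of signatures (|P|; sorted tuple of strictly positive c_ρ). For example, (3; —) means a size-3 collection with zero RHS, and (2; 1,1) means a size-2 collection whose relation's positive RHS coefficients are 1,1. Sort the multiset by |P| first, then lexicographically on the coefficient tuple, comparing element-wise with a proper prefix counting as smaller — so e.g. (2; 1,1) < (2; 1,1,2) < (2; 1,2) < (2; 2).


Δ(Σ) — 9 vertices, 10 min non-faces:

  P={3,5}:  v_{3} + v_{5} = 0  →  sig = (2; —)
  P={1,5}:  v_{1} + v_{5} = v_{2}  →  sig = (2; 1)
  P={2,3}:  v_{2} + v_{3} = v_{1}  →  sig = (2; 1)
  P={2,7}:  v_{2} + v_{7} = v_{9}  →  sig = (2; 1)
  P={3,4}:  v_{3} + v_{4} = v_{6}  →  sig = (2; 1)
  P={5,6}:  v_{5} + v_{6} = v_{4}  →  sig = (2; 1)
  P={1,4}:  v_{1} + v_{4} = v_{2} + v_{6}  →  sig = (2; 1,1)
  P={1,7}:  v_{1} + v_{7} = v_{3} + v_{9}  →  sig = (2; 1,1)
  P={6,8,9}:  v_{6} + v_{8} + v_{9} = v_{5}  →  sig = (3; 1)
  P={4,8,9}:  v_{4} + v_{8} + v_{9} = 2·v_{5}  →  sig = (3; 2)

so the primitive-relation signature multiset is
    (2; —)
    (2; 1)
    (2; 1)
    (2; 1)
    (2; 1)
    (2; 1)
    (2; 1,1)
    (2; 1,1)
    (3; 1)
    (3; 2)


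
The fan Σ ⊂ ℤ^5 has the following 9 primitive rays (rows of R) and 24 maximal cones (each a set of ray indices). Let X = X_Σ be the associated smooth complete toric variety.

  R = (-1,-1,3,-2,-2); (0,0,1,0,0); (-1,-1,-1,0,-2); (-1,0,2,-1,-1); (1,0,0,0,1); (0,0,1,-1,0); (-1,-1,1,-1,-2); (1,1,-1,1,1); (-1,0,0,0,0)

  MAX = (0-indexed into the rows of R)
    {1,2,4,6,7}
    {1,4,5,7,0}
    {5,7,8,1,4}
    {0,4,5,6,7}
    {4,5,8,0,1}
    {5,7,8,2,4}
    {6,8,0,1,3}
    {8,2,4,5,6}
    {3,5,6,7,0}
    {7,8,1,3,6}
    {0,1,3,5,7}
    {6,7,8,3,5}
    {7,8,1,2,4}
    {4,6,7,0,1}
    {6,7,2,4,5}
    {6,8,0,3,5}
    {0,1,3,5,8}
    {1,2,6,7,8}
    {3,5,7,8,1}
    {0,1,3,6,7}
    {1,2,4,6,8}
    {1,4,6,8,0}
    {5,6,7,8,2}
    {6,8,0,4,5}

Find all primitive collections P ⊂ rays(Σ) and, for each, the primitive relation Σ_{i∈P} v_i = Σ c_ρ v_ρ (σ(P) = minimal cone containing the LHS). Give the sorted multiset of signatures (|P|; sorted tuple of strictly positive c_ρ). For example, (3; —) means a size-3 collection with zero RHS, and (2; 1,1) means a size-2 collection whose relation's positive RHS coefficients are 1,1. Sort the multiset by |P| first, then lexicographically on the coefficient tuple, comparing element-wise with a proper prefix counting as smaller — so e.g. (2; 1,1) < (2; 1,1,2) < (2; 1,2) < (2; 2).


7 minimal non-faces of Δ(Σ) (on 9 rays):

  P = {3,4}:  v_{3} + v_{4} = v_{1} + v_{5} ; sig = (2; 1,1)
  P = {2,3}:  v_{2} + v_{3} = 2·v_{6} + v_{7} + v_{8} ; sig = (2; 1,1,2)
  P = {0,2}:  v_{0} + v_{2} = 2·v_{6} ; sig = (2; 2)
  P = {0,7,8}:  v_{0} + v_{7} + v_{8} = v_{3} ; sig = (3; 1)
  P = {1,2,5}:  v_{1} + v_{2} + v_{5} = v_{6} ; sig = (3; 1)
  P = {1,5,6}:  v_{1} + v_{5} + v_{6} = v_{0} ; sig = (3; 1)
  P = {4,6,7,8}:  v_{4} + v_{6} + v_{7} + v_{8} = 0 ; sig = (4; —)

Signatures (|P|; sorted positive RHS coefficients), sorted:
{ (2; 1,1),  (2; 1,1,2),  (2; 2),  (3; 1) ×3,  (4; —) }


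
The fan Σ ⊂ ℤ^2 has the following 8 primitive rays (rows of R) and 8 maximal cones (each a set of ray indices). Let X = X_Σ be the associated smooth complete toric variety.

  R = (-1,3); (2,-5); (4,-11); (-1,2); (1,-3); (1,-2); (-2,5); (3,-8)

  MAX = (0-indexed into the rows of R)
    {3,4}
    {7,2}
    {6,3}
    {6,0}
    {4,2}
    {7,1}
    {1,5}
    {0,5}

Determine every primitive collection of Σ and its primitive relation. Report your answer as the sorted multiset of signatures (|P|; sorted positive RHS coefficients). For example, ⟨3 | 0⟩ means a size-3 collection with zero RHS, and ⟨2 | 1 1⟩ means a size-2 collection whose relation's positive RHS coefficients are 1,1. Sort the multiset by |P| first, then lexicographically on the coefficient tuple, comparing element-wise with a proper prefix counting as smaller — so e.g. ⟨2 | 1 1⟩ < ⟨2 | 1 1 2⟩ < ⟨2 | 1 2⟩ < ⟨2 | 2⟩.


Δ(Σ) — 8 vertices, 20 min non-faces:

  P={0,4}:  v_{0} + v_{4} = 0 — sig = ⟨2 | 0⟩
  P={1,6}:  v_{1} + v_{6} = 0 — sig = ⟨2 | 0⟩
  P={3,5}:  v_{3} + v_{5} = 0 — sig = ⟨2 | 0⟩
  P={0,1}:  v_{0} + v_{1} = v_{5} — sig = ⟨2 | 1⟩
  P={0,2}:  v_{0} + v_{2} = v_{7} — sig = ⟨2 | 1⟩
  P={0,3}:  v_{0} + v_{3} = v_{6} — sig = ⟨2 | 1⟩
  P={0,7}:  v_{0} + v_{7} = v_{1} — sig = ⟨2 | 1⟩
  P={1,3}:  v_{1} + v_{3} = v_{4} — sig = ⟨2 | 1⟩
  P={1,4}:  v_{1} + v_{4} = v_{7} — sig = ⟨2 | 1⟩
  P={4,5}:  v_{4} + v_{5} = v_{1} — sig = ⟨2 | 1⟩
  P={4,6}:  v_{4} + v_{6} = v_{3} — sig = ⟨2 | 1⟩
  P={4,7}:  v_{4} + v_{7} = v_{2} — sig = ⟨2 | 1⟩
  P={5,6}:  v_{5} + v_{6} = v_{0} — sig = ⟨2 | 1⟩
  P={6,7}:  v_{6} + v_{7} = v_{4} — sig = ⟨2 | 1⟩
  P={2,5}:  v_{2} + v_{5} = v_{1} + v_{7} — sig = ⟨2 | 1 1⟩
  P={1,2}:  v_{1} + v_{2} = 2·v_{7} — sig = ⟨2 | 2⟩
  P={2,6}:  v_{2} + v_{6} = 2·v_{4} — sig = ⟨2 | 2⟩
  P={3,7}:  v_{3} + v_{7} = 2·v_{4} — sig = ⟨2 | 2⟩
  P={5,7}:  v_{5} + v_{7} = 2·v_{1} — sig = ⟨2 | 2⟩
  P={2,3}:  v_{2} + v_{3} = 3·v_{4} — sig = ⟨2 | 3⟩

Signatures (|P|; sorted positive RHS coefficients), sorted:
{ ⟨2 | 0⟩ ×3,  ⟨2 | 1⟩ ×11,  ⟨2 | 1 1⟩,  ⟨2 | 2⟩ ×4,  ⟨2 | 3⟩ }


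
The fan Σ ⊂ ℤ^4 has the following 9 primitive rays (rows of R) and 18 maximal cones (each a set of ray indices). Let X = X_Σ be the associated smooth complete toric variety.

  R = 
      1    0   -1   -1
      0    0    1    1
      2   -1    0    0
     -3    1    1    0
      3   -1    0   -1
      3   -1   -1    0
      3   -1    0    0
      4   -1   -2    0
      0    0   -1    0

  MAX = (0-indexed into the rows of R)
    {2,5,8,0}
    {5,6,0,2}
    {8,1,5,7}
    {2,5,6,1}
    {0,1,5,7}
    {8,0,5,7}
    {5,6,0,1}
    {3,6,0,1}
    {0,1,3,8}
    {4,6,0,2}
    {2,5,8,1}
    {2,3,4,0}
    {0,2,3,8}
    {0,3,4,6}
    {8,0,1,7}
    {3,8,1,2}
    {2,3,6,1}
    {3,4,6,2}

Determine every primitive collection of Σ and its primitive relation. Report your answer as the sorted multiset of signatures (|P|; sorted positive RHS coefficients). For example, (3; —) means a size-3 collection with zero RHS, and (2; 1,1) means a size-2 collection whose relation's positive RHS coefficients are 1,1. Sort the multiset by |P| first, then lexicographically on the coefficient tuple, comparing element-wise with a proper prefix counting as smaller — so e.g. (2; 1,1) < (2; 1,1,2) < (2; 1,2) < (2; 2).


The 12 primitive collections of Σ (r=9, n=4):

  P={3,5}:  v_{3} + v_{5} = 0 ; sig = (2; —)
  P={6,8}:  v_{6} + v_{8} = v_{5} ; sig = (2; 1)
  P={4,8}:  v_{4} + v_{8} = v_{0} + v_{2} ; sig = (2; 1,1)
  P={3,7}:  v_{3} + v_{7} = v_{0} + v_{1} + v_{8} ; sig = (2; 1,1,1)
  P={4,5}:  v_{4} + v_{5} = v_{0} + v_{2} + v_{6} ; sig = (2; 1,1,1)
  P={4,7}:  v_{4} + v_{7} = v_{0} + v_{5} + v_{6} ; sig = (2; 1,1,1)
  P={6,7}:  v_{6} + v_{7} = v_{0} + v_{1} + 2·v_{5} ; sig = (2; 1,1,2)
  P={1,4}:  v_{1} + v_{4} = v_{3} + 2·v_{6} ; sig = (2; 1,2)
  P={2,7}:  v_{2} + v_{7} = 2·v_{5} ; sig = (2; 2)
  P={0,1,2}:  v_{0} + v_{1} + v_{2} = v_{6} ; sig = (3; 1)
  P={0,1,5,8}:  v_{0} + v_{1} + v_{5} + v_{8} = v_{7} ; sig = (4; 1)
  P={0,2,3,6}:  v_{0} + v_{2} + v_{3} + v_{6} = v_{4} ; sig = (4; 1)

so the primitive-relation signature multiset is
    |P|=2: 9 collections, coeffs (), (1), (1,1), (1,1,1), (1,1,1), (1,1,1), (1,1,2), (1,2), (2)
    |P|=3: 1 collection, coeffs (1)
    |P|=4: 2 collections, coeffs (1), (1)


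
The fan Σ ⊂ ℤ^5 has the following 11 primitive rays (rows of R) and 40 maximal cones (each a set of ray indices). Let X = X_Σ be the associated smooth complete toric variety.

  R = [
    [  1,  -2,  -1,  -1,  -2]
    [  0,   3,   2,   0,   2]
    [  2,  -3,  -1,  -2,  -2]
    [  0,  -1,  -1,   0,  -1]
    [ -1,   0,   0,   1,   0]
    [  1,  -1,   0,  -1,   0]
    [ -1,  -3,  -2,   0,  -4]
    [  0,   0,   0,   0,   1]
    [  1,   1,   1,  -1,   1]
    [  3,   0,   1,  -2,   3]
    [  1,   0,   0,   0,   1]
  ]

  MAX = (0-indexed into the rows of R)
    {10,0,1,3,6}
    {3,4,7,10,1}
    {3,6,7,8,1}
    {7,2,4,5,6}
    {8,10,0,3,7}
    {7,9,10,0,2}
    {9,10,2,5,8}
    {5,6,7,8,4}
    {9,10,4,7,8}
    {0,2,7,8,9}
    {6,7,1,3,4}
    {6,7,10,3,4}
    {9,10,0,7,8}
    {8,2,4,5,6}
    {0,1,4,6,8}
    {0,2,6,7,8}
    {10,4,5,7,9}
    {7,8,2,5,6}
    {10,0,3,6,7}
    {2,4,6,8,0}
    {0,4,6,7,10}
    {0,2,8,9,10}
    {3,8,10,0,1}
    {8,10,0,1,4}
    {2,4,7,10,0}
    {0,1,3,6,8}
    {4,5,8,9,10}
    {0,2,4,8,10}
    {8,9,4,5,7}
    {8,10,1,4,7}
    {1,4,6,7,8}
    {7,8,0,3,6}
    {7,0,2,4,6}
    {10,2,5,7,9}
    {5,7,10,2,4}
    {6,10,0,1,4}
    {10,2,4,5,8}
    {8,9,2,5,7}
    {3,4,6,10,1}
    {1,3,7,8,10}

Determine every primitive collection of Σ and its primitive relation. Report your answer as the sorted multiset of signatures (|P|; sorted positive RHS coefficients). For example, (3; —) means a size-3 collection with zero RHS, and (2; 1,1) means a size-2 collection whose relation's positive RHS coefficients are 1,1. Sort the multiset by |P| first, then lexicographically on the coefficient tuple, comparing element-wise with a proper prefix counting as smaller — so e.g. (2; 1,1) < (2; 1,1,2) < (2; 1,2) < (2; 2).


21 collections generate NE(X_Σ); each relation:

  {0,5}:  v_{0} + v_{5} = v_{2}  so sig = (2; 1)
  {3,5}:  v_{3} + v_{5} = v_{0} + v_{7}  so sig = (2; 1,1)
  {6,9}:  v_{6} + v_{9} = v_{2} + v_{7}  so sig = (2; 1,1)
  {3,9}:  v_{3} + v_{9} = v_{0} + 2·v_{7} + v_{8} + v_{10}  so sig = (2; 1,1,1,2)
  {1,9}:  v_{1} + v_{9} = v_{4} + v_{7} + 3·v_{8} + v_{10}  so sig = (2; 1,1,1,3)
  {1,2}:  v_{1} + v_{2} = v_{0} + v_{4} + 2·v_{8}  so sig = (2; 1,1,2)
  {1,5}:  v_{1} + v_{5} = v_{4} + 2·v_{8}  so sig = (2; 1,2)
  {2,3}:  v_{2} + v_{3} = 2·v_{0} + v_{7}  so sig = (2; 1,2)
  {3,4,8}:  v_{3} + v_{4} + v_{8} = 0  so sig = (3; —)
  {0,1,7}:  v_{0} + v_{1} + v_{7} = v_{8}  so sig = (3; 1)
  {6,8,10}:  v_{6} + v_{8} + v_{10} = v_{0}  so sig = (3; 1)
  {0,3,4}:  v_{0} + v_{3} + v_{4} = v_{6} + v_{10}  so sig = (3; 1,1)
  {5,6,10}:  v_{5} + v_{6} + v_{10} = 2·v_{0} + v_{4} + v_{7}  so sig = (3; 1,1,2)
  {2,6,10}:  v_{2} + v_{6} + v_{10} = 3·v_{0} + v_{4} + v_{7}  so sig = (3; 1,1,3)
  {0,4,9}:  v_{0} + v_{4} + v_{9} = 2·v_{5} + v_{10}  so sig = (3; 1,2)
  {2,4,9}:  v_{2} + v_{4} + v_{9} = 3·v_{5} + v_{10}  so sig = (3; 1,3)
  {1,6,7,10}:  v_{1} + v_{6} + v_{7} + v_{10} = 0  so sig = (4; —)
  {0,4,7,8}:  v_{0} + v_{4} + v_{7} + v_{8} = v_{5}  so sig = (4; 1)
  {5,7,8,10}:  v_{5} + v_{7} + v_{8} + v_{10} = v_{9}  so sig = (4; 1)
  {2,7,8,10}:  v_{2} + v_{7} + v_{8} + v_{10} = v_{0} + v_{9}  so sig = (4; 1,1)
  {2,4,7,8}:  v_{2} + v_{4} + v_{7} + v_{8} = 2·v_{5}  so sig = (4; 2)

so the primitive-relation signature multiset is
[(2; 1), (2; 1,1), (2; 1,1), (2; 1,1,1,2), (2; 1,1,1,3), (2; 1,1,2), (2; 1,2), (2; 1,2), (3; —), (3; 1), (3; 1), (3; 1,1), (3; 1,1,2), (3; 1,1,3), (3; 1,2), (3; 1,3), (4; —), (4; 1), (4; 1), (4; 1,1), (4; 2)]


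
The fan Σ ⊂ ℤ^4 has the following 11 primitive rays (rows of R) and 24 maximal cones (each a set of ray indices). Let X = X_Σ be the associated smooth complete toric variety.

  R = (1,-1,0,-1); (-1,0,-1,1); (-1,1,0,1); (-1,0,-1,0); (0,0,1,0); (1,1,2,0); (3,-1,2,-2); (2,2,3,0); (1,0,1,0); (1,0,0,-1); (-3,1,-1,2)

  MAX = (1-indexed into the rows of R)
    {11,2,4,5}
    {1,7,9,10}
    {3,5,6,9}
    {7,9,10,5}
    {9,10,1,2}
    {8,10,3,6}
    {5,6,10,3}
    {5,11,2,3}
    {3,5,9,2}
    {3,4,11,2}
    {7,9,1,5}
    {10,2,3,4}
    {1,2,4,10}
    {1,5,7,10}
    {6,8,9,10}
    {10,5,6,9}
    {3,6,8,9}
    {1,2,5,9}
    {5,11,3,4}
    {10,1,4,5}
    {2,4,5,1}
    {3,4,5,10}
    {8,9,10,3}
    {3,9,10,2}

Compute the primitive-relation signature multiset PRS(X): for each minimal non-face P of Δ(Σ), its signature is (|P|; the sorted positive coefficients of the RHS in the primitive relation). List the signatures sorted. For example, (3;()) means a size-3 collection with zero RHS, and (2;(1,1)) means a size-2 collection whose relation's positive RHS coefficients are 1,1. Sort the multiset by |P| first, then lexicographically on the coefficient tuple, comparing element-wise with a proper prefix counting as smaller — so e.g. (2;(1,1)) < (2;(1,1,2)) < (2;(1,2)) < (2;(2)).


Primitive collections (25):

  P = {1,3}:  v_{1} + v_{3} = 0  →  sig = (2;())
  P = {4,9}:  v_{4} + v_{9} = 0  →  sig = (2;())
  P = {7,11}:  v_{7} + v_{11} = v_{5}  →  sig = (2;(1))
  P = {2,6}:  v_{2} + v_{6} = v_{3} + v_{9}  →  sig = (2;(1,1))
  P = {2,7}:  v_{2} + v_{7} = v_{1} + v_{9}  →  sig = (2;(1,1))
  P = {10,11}:  v_{10} + v_{11} = v_{3} + v_{4}  →  sig = (2;(1,1))
  P = {1,6}:  v_{1} + v_{6} = v_{5} + v_{9} + v_{10}  →  sig = (2;(1,1,1))
  P = {1,8}:  v_{1} + v_{8} = v_{6} + v_{9} + v_{10}  →  sig = (2;(1,1,1))
  P = {1,11}:  v_{1} + v_{11} = v_{2} + v_{4} + v_{5}  →  sig = (2;(1,1,1))
  P = {3,7}:  v_{3} + v_{7} = v_{5} + v_{9} + v_{10}  →  sig = (2;(1,1,1))
  P = {4,6}:  v_{4} + v_{6} = v_{3} + v_{5} + v_{10}  →  sig = (2;(1,1,1))
  P = {4,7}:  v_{4} + v_{7} = v_{1} + v_{5} + v_{10}  →  sig = (2;(1,1,1))
  P = {4,8}:  v_{4} + v_{8} = v_{3} + v_{6} + v_{10}  →  sig = (2;(1,1,1))
  P = {9,11}:  v_{9} + v_{11} = v_{2} + v_{3} + v_{5}  →  sig = (2;(1,1,1))
  P = {7,8}:  v_{7} + v_{8} = v_{5} + v_{6} + 2·v_{9} + 2·v_{10}  →  sig = (2;(1,1,2,2))
  P = {6,11}:  v_{6} + v_{11} = 2·v_{3} + v_{5}  →  sig = (2;(1,2))
  P = {8,11}:  v_{8} + v_{11} = 2·v_{3} + v_{6}  →  sig = (2;(1,2))
  P = {2,8}:  v_{2} + v_{8} = 2·v_{3} + 2·v_{9} + v_{10}  →  sig = (2;(1,2,2))
  P = {5,8}:  v_{5} + v_{8} = 2·v_{6}  →  sig = (2;(2))
  P = {6,7}:  v_{6} + v_{7} = 2·v_{5} + 2·v_{9} + 2·v_{10}  →  sig = (2;(2,2,2))
  P = {2,5,10}:  v_{2} + v_{5} + v_{10} = 0  →  sig = (3;())
  P = {1,5,9,10}:  v_{1} + v_{5} + v_{9} + v_{10} = v_{7}  →  sig = (4;(1))
  P = {2,3,4,5}:  v_{2} + v_{3} + v_{4} + v_{5} = v_{11}  →  sig = (4;(1))
  P = {3,5,9,10}:  v_{3} + v_{5} + v_{9} + v_{10} = v_{6}  →  sig = (4;(1))
  P = {3,6,9,10}:  v_{3} + v_{6} + v_{9} + v_{10} = v_{8}  →  sig = (4;(1))

Signatures (|P|; sorted positive RHS coefficients), sorted:
[(2;()), (2;()), (2;(1)), (2;(1,1)), (2;(1,1)), (2;(1,1)), (2;(1,1,1)), (2;(1,1,1)), (2;(1,1,1)), (2;(1,1,1)), (2;(1,1,1)), (2;(1,1,1)), (2;(1,1,1)), (2;(1,1,1)), (2;(1,1,2,2)), (2;(1,2)), (2;(1,2)), (2;(1,2,2)), (2;(2)), (2;(2,2,2)), (3;()), (4;(1)), (4;(1)), (4;(1)), (4;(1))]


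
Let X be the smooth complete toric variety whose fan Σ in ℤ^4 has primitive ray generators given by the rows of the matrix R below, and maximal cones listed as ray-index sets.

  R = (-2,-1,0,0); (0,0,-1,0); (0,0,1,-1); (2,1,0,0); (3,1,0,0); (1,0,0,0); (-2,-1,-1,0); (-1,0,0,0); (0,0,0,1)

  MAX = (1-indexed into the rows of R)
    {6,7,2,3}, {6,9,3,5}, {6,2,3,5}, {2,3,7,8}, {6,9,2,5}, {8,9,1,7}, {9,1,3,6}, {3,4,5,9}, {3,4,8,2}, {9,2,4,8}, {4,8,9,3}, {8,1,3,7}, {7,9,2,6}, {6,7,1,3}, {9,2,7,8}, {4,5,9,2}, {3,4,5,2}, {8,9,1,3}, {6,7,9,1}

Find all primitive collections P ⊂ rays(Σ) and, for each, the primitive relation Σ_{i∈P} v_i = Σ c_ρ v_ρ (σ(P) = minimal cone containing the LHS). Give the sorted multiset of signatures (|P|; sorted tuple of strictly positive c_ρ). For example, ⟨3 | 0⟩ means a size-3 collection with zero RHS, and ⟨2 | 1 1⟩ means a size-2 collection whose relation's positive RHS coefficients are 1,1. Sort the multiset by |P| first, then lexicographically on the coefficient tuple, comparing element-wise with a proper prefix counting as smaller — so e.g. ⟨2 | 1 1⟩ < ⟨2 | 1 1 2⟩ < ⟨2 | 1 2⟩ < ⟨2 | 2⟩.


10 collections generate NE(X_Σ); each relation:

  P = {1,4}:  v_{1} + v_{4} = 0  ⟹  sig = ⟨2 | 0⟩
  P = {6,8}:  v_{6} + v_{8} = 0  ⟹  sig = ⟨2 | 0⟩
  P = {1,2}:  v_{1} + v_{2} = v_{7}  ⟹  sig = ⟨2 | 1⟩
  P = {1,5}:  v_{1} + v_{5} = v_{6}  ⟹  sig = ⟨2 | 1⟩
  P = {4,6}:  v_{4} + v_{6} = v_{5}  ⟹  sig = ⟨2 | 1⟩
  P = {4,7}:  v_{4} + v_{7} = v_{2}  ⟹  sig = ⟨2 | 1⟩
  P = {5,8}:  v_{5} + v_{8} = v_{4}  ⟹  sig = ⟨2 | 1⟩
  P = {5,7}:  v_{5} + v_{7} = v_{2} + v_{6}  ⟹  sig = ⟨2 | 1 1⟩
  P = {2,3,9}:  v_{2} + v_{3} + v_{9} = 0  ⟹  sig = ⟨3 | 0⟩
  P = {3,7,9}:  v_{3} + v_{7} + v_{9} = v_{1}  ⟹  sig = ⟨3 | 1⟩

Hence PRS(X_Σ) =
[⟨2 | 0⟩, ⟨2 | 0⟩, ⟨2 | 1⟩, ⟨2 | 1⟩, ⟨2 | 1⟩, ⟨2 | 1⟩, ⟨2 | 1⟩, ⟨2 | 1 1⟩, ⟨3 | 0⟩, ⟨3 | 1⟩]


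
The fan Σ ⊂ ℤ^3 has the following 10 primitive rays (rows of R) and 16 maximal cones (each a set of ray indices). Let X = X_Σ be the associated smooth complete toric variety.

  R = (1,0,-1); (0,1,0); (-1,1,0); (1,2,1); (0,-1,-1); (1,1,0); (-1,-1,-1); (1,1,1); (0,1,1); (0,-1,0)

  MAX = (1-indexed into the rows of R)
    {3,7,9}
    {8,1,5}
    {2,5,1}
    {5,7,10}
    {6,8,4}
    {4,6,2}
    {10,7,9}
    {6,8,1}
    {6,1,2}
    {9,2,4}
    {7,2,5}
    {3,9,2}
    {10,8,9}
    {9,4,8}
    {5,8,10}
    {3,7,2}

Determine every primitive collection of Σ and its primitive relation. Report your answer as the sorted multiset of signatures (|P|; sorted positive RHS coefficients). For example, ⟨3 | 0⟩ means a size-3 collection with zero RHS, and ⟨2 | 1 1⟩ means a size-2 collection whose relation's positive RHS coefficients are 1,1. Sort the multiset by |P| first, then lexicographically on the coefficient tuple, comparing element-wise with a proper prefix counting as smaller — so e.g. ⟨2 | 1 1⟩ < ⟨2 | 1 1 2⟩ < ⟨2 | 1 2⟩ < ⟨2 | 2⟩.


Δ(Σ) — 10 vertices, 22 min non-faces:

  P={2,10}:  v_{2} + v_{10} = 0 ; sig = ⟨2 | 0⟩
  P={5,9}:  v_{5} + v_{9} = 0 ; sig = ⟨2 | 0⟩
  P={7,8}:  v_{7} + v_{8} = 0 ; sig = ⟨2 | 0⟩
  P={1,9}:  v_{1} + v_{9} = v_{6} ; sig = ⟨2 | 1⟩
  P={2,8}:  v_{2} + v_{8} = v_{4} ; sig = ⟨2 | 1⟩
  P={4,5}:  v_{4} + v_{5} = v_{6} ; sig = ⟨2 | 1⟩
  P={4,7}:  v_{4} + v_{7} = v_{2} ; sig = ⟨2 | 1⟩
  P={4,10}:  v_{4} + v_{10} = v_{8} ; sig = ⟨2 | 1⟩
  P={5,6}:  v_{5} + v_{6} = v_{1} ; sig = ⟨2 | 1⟩
  P={6,9}:  v_{6} + v_{9} = v_{4} ; sig = ⟨2 | 1⟩
  P={3,5}:  v_{3} + v_{5} = v_{2} + v_{7} ; sig = ⟨2 | 1 1⟩
  P={3,8}:  v_{3} + v_{8} = v_{2} + v_{9} ; sig = ⟨2 | 1 1⟩
  P={3,10}:  v_{3} + v_{10} = v_{7} + v_{9} ; sig = ⟨2 | 1 1⟩
  P={6,7}:  v_{6} + v_{7} = v_{2} + v_{5} ; sig = ⟨2 | 1 1⟩
  P={6,10}:  v_{6} + v_{10} = v_{5} + v_{8} ; sig = ⟨2 | 1 1⟩
  P={1,3}:  v_{1} + v_{3} = 2·v_{2} + v_{5} ; sig = ⟨2 | 1 2⟩
  P={1,7}:  v_{1} + v_{7} = v_{2} + 2·v_{5} ; sig = ⟨2 | 1 2⟩
  P={1,10}:  v_{1} + v_{10} = 2·v_{5} + v_{8} ; sig = ⟨2 | 1 2⟩
  P={3,4}:  v_{3} + v_{4} = 2·v_{2} + v_{9} ; sig = ⟨2 | 1 2⟩
  P={1,4}:  v_{1} + v_{4} = 2·v_{6} ; sig = ⟨2 | 2⟩
  P={3,6}:  v_{3} + v_{6} = 2·v_{2} ; sig = ⟨2 | 2⟩
  P={2,7,9}:  v_{2} + v_{7} + v_{9} = v_{3} ; sig = ⟨3 | 1⟩

Sorted signature multiset PRS(X):
{ ⟨2 | 0⟩ ×3,  ⟨2 | 1⟩ ×7,  ⟨2 | 1 1⟩ ×5,  ⟨2 | 1 2⟩ ×4,  ⟨2 | 2⟩ ×2,  ⟨3 | 1⟩ }


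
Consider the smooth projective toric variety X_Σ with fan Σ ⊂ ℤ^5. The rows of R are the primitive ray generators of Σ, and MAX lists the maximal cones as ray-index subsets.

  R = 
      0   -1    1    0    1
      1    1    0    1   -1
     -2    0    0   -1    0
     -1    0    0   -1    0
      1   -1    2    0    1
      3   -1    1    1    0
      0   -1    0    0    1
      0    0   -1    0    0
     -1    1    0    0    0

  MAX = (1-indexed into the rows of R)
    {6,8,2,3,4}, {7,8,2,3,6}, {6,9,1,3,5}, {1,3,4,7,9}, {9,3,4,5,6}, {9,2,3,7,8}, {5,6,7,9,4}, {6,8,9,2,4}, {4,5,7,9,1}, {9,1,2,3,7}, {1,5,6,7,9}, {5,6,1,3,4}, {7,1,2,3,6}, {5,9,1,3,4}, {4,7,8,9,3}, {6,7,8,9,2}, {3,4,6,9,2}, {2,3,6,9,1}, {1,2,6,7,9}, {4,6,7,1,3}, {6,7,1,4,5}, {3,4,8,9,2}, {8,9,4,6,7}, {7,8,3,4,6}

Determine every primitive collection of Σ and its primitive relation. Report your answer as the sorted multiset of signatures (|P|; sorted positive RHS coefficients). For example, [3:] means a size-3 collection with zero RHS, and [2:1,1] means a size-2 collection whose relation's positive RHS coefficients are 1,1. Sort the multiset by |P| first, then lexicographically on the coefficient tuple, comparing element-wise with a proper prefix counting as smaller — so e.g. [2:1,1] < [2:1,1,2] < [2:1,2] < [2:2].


9 collections generate NE(X_Σ); each relation:

  {1,8}:  v_{1} + v_{8} = v_{7} — sig = [2:1]
  {5,8}:  v_{5} + v_{8} = v_{4} + v_{6} + v_{7} + v_{9} — sig = [2:1,1,1,1]
  {2,5}:  v_{2} + v_{5} = v_{3} + 2·v_{6} + 2·v_{9} — sig = [2:1,2,2]
  {2,4,7}:  v_{2} + v_{4} + v_{7} = 0 — sig = [3:]
  {1,2,4}:  v_{1} + v_{2} + v_{4} = v_{3} + v_{6} + v_{9} — sig = [3:1,1,1]
  {3,5,7}:  v_{3} + v_{5} + v_{7} = 2·v_{1} + v_{4} — sig = [3:1,2]
  {3,6,8,9}:  v_{3} + v_{6} + v_{8} + v_{9} = 0 — sig = [4:]
  {1,4,6,9}:  v_{1} + v_{4} + v_{6} + v_{9} = v_{5} — sig = [4:1]
  {3,6,7,9}:  v_{3} + v_{6} + v_{7} + v_{9} = v_{1} — sig = [4:1]

so the primitive-relation signature multiset is
    [2:1]
    [2:1,1,1,1]
    [2:1,2,2]
    [3:]
    [3:1,1,1]
    [3:1,2]
    [4:]
    [4:1]
    [4:1]


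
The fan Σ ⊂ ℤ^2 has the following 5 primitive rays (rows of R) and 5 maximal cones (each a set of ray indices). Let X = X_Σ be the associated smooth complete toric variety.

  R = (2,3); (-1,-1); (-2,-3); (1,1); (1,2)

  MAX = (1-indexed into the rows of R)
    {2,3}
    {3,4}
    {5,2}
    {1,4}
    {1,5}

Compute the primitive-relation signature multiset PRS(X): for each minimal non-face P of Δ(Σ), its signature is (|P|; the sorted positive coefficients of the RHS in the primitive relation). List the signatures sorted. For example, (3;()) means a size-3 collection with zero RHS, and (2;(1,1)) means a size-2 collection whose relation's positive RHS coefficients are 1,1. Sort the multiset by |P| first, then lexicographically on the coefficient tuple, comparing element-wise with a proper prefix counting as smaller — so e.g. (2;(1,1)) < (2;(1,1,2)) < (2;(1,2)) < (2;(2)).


Minimal non-faces — 5 found among 5 rays, 5 max cones:

  • {1,3}:  v_{1} + v_{3} = 0  so sig = (2;())
  • {2,4}:  v_{2} + v_{4} = 0  so sig = (2;())
  • {1,2}:  v_{1} + v_{2} = v_{5}  so sig = (2;(1))
  • {3,5}:  v_{3} + v_{5} = v_{2}  so sig = (2;(1))
  • {4,5}:  v_{4} + v_{5} = v_{1}  so sig = (2;(1))

so the primitive-relation signature multiset is
    (2;())
    (2;())
    (2;(1))
    (2;(1))
    (2;(1))


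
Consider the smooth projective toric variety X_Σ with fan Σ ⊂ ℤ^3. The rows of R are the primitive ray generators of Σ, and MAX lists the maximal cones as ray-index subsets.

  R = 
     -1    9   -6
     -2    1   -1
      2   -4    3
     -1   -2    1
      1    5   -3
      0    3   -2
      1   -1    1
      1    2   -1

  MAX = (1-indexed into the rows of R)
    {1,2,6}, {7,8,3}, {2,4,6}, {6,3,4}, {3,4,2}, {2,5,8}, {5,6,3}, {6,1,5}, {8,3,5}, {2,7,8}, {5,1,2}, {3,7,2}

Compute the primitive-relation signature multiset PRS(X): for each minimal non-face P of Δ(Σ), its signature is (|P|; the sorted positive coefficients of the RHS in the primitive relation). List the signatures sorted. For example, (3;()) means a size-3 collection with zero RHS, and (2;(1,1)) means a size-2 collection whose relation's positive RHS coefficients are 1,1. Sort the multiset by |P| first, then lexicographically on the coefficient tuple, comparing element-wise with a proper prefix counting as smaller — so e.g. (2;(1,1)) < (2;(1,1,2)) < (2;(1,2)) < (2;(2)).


Δ(Σ) — 8 vertices, 14 min non-faces:

  • {4,8}:  v_{4} + v_{8} = 0  ⇒ sig = (2;())
  • {1,3}:  v_{1} + v_{3} = v_{5}  ⇒ sig = (2;(1))
  • {4,5}:  v_{4} + v_{5} = v_{6}  ⇒ sig = (2;(1))
  • {6,7}:  v_{6} + v_{7} = v_{8}  ⇒ sig = (2;(1))
  • {6,8}:  v_{6} + v_{8} = v_{5}  ⇒ sig = (2;(1))
  • {4,7}:  v_{4} + v_{7} = v_{2} + v_{3}  ⇒ sig = (2;(1,1))
  • {1,7}:  v_{1} + v_{7} = v_{2} + v_{5} + v_{8}  ⇒ sig = (2;(1,1,1))
  • {1,4}:  v_{1} + v_{4} = v_{2} + 2·v_{6}  ⇒ sig = (2;(1,2))
  • {1,8}:  v_{1} + v_{8} = v_{2} + 2·v_{5}  ⇒ sig = (2;(1,2))
  • {5,7}:  v_{5} + v_{7} = 2·v_{8}  ⇒ sig = (2;(2))
  • {2,3,6}:  v_{2} + v_{3} + v_{6} = 0  ⇒ sig = (3;())
  • {2,3,5}:  v_{2} + v_{3} + v_{5} = v_{8}  ⇒ sig = (3;(1))
  • {2,3,8}:  v_{2} + v_{3} + v_{8} = v_{7}  ⇒ sig = (3;(1))
  • {2,5,6}:  v_{2} + v_{5} + v_{6} = v_{1}  ⇒ sig = (3;(1))

Hence PRS(X_Σ) =
{ (2;()),  (2;(1)) ×4,  (2;(1,1)),  (2;(1,1,1)),  (2;(1,2)) ×2,  (2;(2)),  (3;()),  (3;(1)) ×3 }


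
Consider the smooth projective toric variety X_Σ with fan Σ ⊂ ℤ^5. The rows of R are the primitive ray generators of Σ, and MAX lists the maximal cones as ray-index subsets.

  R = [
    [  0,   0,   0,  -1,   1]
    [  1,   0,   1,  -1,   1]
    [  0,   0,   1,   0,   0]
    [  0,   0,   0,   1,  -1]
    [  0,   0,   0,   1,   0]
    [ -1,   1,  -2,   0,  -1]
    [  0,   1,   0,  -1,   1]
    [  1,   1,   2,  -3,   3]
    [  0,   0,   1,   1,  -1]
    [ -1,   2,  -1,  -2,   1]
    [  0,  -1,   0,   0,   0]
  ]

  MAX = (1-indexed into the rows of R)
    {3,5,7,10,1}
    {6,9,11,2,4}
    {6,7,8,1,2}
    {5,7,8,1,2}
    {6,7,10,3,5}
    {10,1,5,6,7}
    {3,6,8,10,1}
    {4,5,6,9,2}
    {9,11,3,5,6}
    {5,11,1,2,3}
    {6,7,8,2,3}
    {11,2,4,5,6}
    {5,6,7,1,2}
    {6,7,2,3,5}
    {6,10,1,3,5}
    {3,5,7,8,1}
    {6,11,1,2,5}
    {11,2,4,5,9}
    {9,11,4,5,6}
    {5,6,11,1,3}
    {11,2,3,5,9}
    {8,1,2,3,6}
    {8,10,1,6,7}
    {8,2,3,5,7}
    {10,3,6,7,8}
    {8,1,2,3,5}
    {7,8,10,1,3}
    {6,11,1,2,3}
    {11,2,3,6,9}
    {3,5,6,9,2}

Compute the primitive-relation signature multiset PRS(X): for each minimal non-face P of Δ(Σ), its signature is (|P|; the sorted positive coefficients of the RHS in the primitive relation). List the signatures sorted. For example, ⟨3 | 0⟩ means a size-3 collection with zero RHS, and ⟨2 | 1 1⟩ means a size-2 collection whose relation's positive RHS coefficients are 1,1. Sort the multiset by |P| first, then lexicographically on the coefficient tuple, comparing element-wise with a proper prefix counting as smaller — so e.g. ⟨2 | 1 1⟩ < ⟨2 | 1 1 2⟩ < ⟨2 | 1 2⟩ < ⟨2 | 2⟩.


Minimal non-faces — 20 found among 11 rays, 30 max cones:

  {1,4}:  v_{1} + v_{4} = 0 ; sig = ⟨2 | 0⟩
  {1,9}:  v_{1} + v_{9} = v_{3} ; sig = ⟨2 | 1⟩
  {3,4}:  v_{3} + v_{4} = v_{9} ; sig = ⟨2 | 1⟩
  {7,11}:  v_{7} + v_{11} = v_{1} ; sig = ⟨2 | 1⟩
  {2,10}:  v_{2} + v_{10} = v_{6} + v_{8} ; sig = ⟨2 | 1 1⟩
  {4,8}:  v_{4} + v_{8} = v_{2} + v_{3} + v_{7} ; sig = ⟨2 | 1 1 1⟩
  {4,10}:  v_{4} + v_{10} = v_{3} + v_{6} + v_{7} ; sig = ⟨2 | 1 1 1⟩
  {4,7}:  v_{4} + v_{7} = v_{2} + v_{3} + v_{5} + v_{6} ; sig = ⟨2 | 1 1 1 1⟩
  {7,9}:  v_{7} + v_{9} = v_{2} + 2·v_{3} + v_{5} + v_{6} ; sig = ⟨2 | 1 1 1 2⟩
  {8,9}:  v_{8} + v_{9} = v_{2} + 2·v_{3} + v_{7} ; sig = ⟨2 | 1 1 2⟩
  {8,11}:  v_{8} + v_{11} = 2·v_{1} + v_{2} + v_{3} ; sig = ⟨2 | 1 1 2⟩
  {9,10}:  v_{9} + v_{10} = 2·v_{3} + v_{6} + v_{7} ; sig = ⟨2 | 1 1 2⟩
  {10,11}:  v_{10} + v_{11} = 2·v_{1} + v_{3} + v_{6} ; sig = ⟨2 | 1 1 2⟩
  {5,8,10}:  v_{5} + v_{8} + v_{10} = v_{1} + v_{3} + 3·v_{7} ; sig = ⟨3 | 1 1 3⟩
  {5,6,8}:  v_{5} + v_{6} + v_{8} = 2·v_{7} ; sig = ⟨3 | 2⟩
  {1,2,3,7}:  v_{1} + v_{2} + v_{3} + v_{7} = v_{8} ; sig = ⟨4 | 1⟩
  {1,3,6,7}:  v_{1} + v_{3} + v_{6} + v_{7} = v_{10} ; sig = ⟨4 | 1⟩
  {2,3,5,6,11}:  v_{2} + v_{3} + v_{5} + v_{6} + v_{11} = 0 ; sig = ⟨5 | 0⟩
  {1,2,3,5,6}:  v_{1} + v_{2} + v_{3} + v_{5} + v_{6} = v_{7} ; sig = ⟨5 | 1⟩
  {2,5,6,9,11}:  v_{2} + v_{5} + v_{6} + v_{9} + v_{11} = v_{4} ; sig = ⟨5 | 1⟩

Sorted signature multiset PRS(X):
[⟨2 | 0⟩, ⟨2 | 1⟩, ⟨2 | 1⟩, ⟨2 | 1⟩, ⟨2 | 1 1⟩, ⟨2 | 1 1 1⟩, ⟨2 | 1 1 1⟩, ⟨2 | 1 1 1 1⟩, ⟨2 | 1 1 1 2⟩, ⟨2 | 1 1 2⟩, ⟨2 | 1 1 2⟩, ⟨2 | 1 1 2⟩, ⟨2 | 1 1 2⟩, ⟨3 | 1 1 3⟩, ⟨3 | 2⟩, ⟨4 | 1⟩, ⟨4 | 1⟩, ⟨5 | 0⟩, ⟨5 | 1⟩, ⟨5 | 1⟩]


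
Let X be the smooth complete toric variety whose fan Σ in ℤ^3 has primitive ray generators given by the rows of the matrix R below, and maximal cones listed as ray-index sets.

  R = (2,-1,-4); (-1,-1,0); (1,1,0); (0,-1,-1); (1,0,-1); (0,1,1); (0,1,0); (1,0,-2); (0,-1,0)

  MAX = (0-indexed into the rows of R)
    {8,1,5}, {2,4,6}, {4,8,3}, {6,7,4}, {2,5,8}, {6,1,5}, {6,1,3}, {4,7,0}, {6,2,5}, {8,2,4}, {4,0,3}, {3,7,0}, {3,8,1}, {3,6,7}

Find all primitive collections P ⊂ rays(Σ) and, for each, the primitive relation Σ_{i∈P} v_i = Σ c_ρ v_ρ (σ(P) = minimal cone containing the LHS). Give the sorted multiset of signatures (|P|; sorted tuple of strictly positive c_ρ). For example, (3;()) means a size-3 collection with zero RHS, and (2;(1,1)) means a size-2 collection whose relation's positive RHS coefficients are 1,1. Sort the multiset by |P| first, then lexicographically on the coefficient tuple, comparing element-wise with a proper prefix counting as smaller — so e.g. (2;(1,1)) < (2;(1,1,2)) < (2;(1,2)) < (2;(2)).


17 minimal non-faces of Δ(Σ) (on 9 rays):

  P = {1,2}:  v_{1} + v_{2} = 0  ⟹  sig = (2;())
  P = {3,5}:  v_{3} + v_{5} = 0  ⟹  sig = (2;())
  P = {6,8}:  v_{6} + v_{8} = 0  ⟹  sig = (2;())
  P = {1,4}:  v_{1} + v_{4} = v_{3}  ⟹  sig = (2;(1))
  P = {2,3}:  v_{2} + v_{3} = v_{4}  ⟹  sig = (2;(1))
  P = {4,5}:  v_{4} + v_{5} = v_{2}  ⟹  sig = (2;(1))
  P = {0,5}:  v_{0} + v_{5} = v_{4} + v_{7}  ⟹  sig = (2;(1,1))
  P = {5,7}:  v_{5} + v_{7} = v_{4} + v_{6}  ⟹  sig = (2;(1,1))
  P = {7,8}:  v_{7} + v_{8} = v_{3} + v_{4}  ⟹  sig = (2;(1,1))
  P = {0,1}:  v_{0} + v_{1} = 2·v_{3} + v_{7}  ⟹  sig = (2;(1,2))
  P = {0,2}:  v_{0} + v_{2} = 2·v_{4} + v_{7}  ⟹  sig = (2;(1,2))
  P = {1,7}:  v_{1} + v_{7} = 2·v_{3} + v_{6}  ⟹  sig = (2;(1,2))
  P = {2,7}:  v_{2} + v_{7} = 2·v_{4} + v_{6}  ⟹  sig = (2;(1,2))
  P = {0,6}:  v_{0} + v_{6} = 2·v_{7}  ⟹  sig = (2;(2))
  P = {0,8}:  v_{0} + v_{8} = 2·v_{3} + 2·v_{4}  ⟹  sig = (2;(2,2))
  P = {3,4,6}:  v_{3} + v_{4} + v_{6} = v_{7}  ⟹  sig = (3;(1))
  P = {3,4,7}:  v_{3} + v_{4} + v_{7} = v_{0}  ⟹  sig = (3;(1))

Hence PRS(X_Σ) =
[(2;()), (2;()), (2;()), (2;(1)), (2;(1)), (2;(1)), (2;(1,1)), (2;(1,1)), (2;(1,1)), (2;(1,2)), (2;(1,2)), (2;(1,2)), (2;(1,2)), (2;(2)), (2;(2,2)), (3;(1)), (3;(1))]


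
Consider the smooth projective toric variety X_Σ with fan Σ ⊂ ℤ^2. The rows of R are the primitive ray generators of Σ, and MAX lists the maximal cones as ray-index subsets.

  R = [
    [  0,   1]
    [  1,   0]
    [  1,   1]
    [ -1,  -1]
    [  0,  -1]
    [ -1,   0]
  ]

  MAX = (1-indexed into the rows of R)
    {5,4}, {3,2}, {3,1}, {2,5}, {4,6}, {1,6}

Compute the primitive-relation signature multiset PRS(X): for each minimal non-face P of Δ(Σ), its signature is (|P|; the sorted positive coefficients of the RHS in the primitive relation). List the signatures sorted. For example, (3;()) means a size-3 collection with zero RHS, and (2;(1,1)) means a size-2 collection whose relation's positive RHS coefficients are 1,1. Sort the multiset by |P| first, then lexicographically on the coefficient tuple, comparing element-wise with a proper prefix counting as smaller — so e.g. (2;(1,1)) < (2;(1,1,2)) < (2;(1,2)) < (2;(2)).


The 9 primitive collections of Σ (r=6, n=2):

  P = {1,5}:  v_{1} + v_{5} = 0  →  sig = (2;())
  P = {2,6}:  v_{2} + v_{6} = 0  →  sig = (2;())
  P = {3,4}:  v_{3} + v_{4} = 0  →  sig = (2;())
  P = {1,2}:  v_{1} + v_{2} = v_{3}  →  sig = (2;(1))
  P = {1,4}:  v_{1} + v_{4} = v_{6}  →  sig = (2;(1))
  P = {2,4}:  v_{2} + v_{4} = v_{5}  →  sig = (2;(1))
  P = {3,5}:  v_{3} + v_{5} = v_{2}  →  sig = (2;(1))
  P = {3,6}:  v_{3} + v_{6} = v_{1}  →  sig = (2;(1))
  P = {5,6}:  v_{5} + v_{6} = v_{4}  →  sig = (2;(1))

Signatures (|P|; sorted positive RHS coefficients), sorted:
    |P|=2: 9 collections, coeffs (), (), (), (1), (1), (1), (1), (1), (1)


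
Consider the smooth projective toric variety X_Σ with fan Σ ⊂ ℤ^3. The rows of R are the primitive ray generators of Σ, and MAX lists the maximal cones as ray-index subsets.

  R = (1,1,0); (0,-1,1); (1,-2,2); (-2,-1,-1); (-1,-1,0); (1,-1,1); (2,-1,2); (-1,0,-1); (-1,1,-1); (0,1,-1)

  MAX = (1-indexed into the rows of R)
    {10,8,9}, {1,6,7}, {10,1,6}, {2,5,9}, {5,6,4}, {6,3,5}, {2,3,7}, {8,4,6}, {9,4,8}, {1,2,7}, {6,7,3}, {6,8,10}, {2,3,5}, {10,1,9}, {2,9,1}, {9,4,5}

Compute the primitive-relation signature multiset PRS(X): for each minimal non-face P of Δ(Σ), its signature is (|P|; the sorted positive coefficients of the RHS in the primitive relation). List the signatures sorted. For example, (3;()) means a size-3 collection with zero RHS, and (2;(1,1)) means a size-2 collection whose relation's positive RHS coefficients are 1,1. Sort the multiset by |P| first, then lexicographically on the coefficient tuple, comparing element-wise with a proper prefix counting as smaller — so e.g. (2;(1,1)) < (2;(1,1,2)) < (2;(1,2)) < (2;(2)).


21 minimal non-faces of Δ(Σ) (on 10 rays):

  • {1,5}:  v_{1} + v_{5} = 0  ⟹  sig = (2;())
  • {2,10}:  v_{2} + v_{10} = 0  ⟹  sig = (2;())
  • {6,9}:  v_{6} + v_{9} = 0  ⟹  sig = (2;())
  • {1,3}:  v_{1} + v_{3} = v_{7}  ⟹  sig = (2;(1))
  • {1,4}:  v_{1} + v_{4} = v_{8}  ⟹  sig = (2;(1))
  • {1,8}:  v_{1} + v_{8} = v_{10}  ⟹  sig = (2;(1))
  • {2,6}:  v_{2} + v_{6} = v_{3}  ⟹  sig = (2;(1))
  • {2,8}:  v_{2} + v_{8} = v_{5}  ⟹  sig = (2;(1))
  • {3,9}:  v_{3} + v_{9} = v_{2}  ⟹  sig = (2;(1))
  • {3,10}:  v_{3} + v_{10} = v_{6}  ⟹  sig = (2;(1))
  • {5,7}:  v_{5} + v_{7} = v_{3}  ⟹  sig = (2;(1))
  • {5,8}:  v_{5} + v_{8} = v_{4}  ⟹  sig = (2;(1))
  • {5,10}:  v_{5} + v_{10} = v_{8}  ⟹  sig = (2;(1))
  • {7,8}:  v_{7} + v_{8} = v_{6}  ⟹  sig = (2;(1))
  • {3,8}:  v_{3} + v_{8} = v_{5} + v_{6}  ⟹  sig = (2;(1,1))
  • {4,7}:  v_{4} + v_{7} = v_{5} + v_{6}  ⟹  sig = (2;(1,1))
  • {7,9}:  v_{7} + v_{9} = v_{1} + v_{2}  ⟹  sig = (2;(1,1))
  • {7,10}:  v_{7} + v_{10} = v_{1} + v_{6}  ⟹  sig = (2;(1,1))
  • {3,4}:  v_{3} + v_{4} = 2·v_{5} + v_{6}  ⟹  sig = (2;(1,2))
  • {2,4}:  v_{2} + v_{4} = 2·v_{5}  ⟹  sig = (2;(2))
  • {4,10}:  v_{4} + v_{10} = 2·v_{8}  ⟹  sig = (2;(2))

Signatures (|P|; sorted positive RHS coefficients), sorted:
[(2;()), (2;()), (2;()), (2;(1)), (2;(1)), (2;(1)), (2;(1)), (2;(1)), (2;(1)), (2;(1)), (2;(1)), (2;(1)), (2;(1)), (2;(1)), (2;(1,1)), (2;(1,1)), (2;(1,1)), (2;(1,1)), (2;(1,2)), (2;(2)), (2;(2))]


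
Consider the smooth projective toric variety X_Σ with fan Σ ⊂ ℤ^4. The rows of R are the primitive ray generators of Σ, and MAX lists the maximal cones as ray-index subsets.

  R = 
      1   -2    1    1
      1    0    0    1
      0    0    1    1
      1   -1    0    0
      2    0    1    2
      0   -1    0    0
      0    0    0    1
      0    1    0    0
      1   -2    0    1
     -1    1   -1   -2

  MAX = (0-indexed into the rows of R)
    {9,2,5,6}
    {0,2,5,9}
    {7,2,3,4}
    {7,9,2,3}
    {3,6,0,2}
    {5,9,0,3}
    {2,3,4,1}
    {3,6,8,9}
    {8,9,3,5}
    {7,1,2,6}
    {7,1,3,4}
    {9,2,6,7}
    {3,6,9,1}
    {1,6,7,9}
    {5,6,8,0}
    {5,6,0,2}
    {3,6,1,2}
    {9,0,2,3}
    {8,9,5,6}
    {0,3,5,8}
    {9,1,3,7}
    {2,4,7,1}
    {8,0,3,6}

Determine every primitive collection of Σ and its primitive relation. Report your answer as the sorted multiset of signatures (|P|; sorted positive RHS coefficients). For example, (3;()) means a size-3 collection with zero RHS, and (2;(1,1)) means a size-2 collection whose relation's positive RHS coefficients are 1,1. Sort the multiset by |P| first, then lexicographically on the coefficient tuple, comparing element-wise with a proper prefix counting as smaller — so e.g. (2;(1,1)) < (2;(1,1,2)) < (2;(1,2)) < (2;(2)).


Primitive collections (20):

  P = {5,7}:  v_{5} + v_{7} = 0  so sig = (2;())
  P = {0,7}:  v_{0} + v_{7} = v_{2} + v_{3}  so sig = (2;(1,1))
  P = {1,5}:  v_{1} + v_{5} = v_{3} + v_{6}  so sig = (2;(1,1))
  P = {2,8}:  v_{2} + v_{8} = v_{0} + v_{6}  so sig = (2;(1,1))
  P = {7,8}:  v_{7} + v_{8} = v_{3} + v_{6}  so sig = (2;(1,1))
  P = {4,5}:  v_{4} + v_{5} = v_{1} + v_{2} + v_{3}  so sig = (2;(1,1,1))
  P = {4,8}:  v_{4} + v_{8} = v_{1} + v_{2} + 2·v_{3} + v_{6}  so sig = (2;(1,1,1,2))
  P = {0,1}:  v_{0} + v_{1} = v_{2} + 2·v_{3} + v_{6}  so sig = (2;(1,1,2))
  P = {4,6}:  v_{4} + v_{6} = 2·v_{1} + v_{2}  so sig = (2;(1,2))
  P = {4,9}:  v_{4} + v_{9} = v_{3} + 2·v_{7}  so sig = (2;(1,2))
  P = {0,4}:  v_{0} + v_{4} = v_{1} + 2·v_{2} + 2·v_{3}  so sig = (2;(1,2,2))
  P = {1,8}:  v_{1} + v_{8} = 2·v_{3} + 2·v_{6}  so sig = (2;(2,2))
  P = {0,6,9}:  v_{0} + v_{6} + v_{9} = v_{5}  so sig = (3;(1))
  P = {1,2,9}:  v_{1} + v_{2} + v_{9} = v_{7}  so sig = (3;(1))
  P = {2,3,5}:  v_{2} + v_{3} + v_{5} = v_{0}  so sig = (3;(1))
  P = {3,5,6}:  v_{3} + v_{5} + v_{6} = v_{8}  so sig = (3;(1))
  P = {3,6,7}:  v_{3} + v_{6} + v_{7} = v_{1}  so sig = (3;(1))
  P = {0,8,9}:  v_{0} + v_{8} + v_{9} = v_{3} + 2·v_{5}  so sig = (3;(1,2))
  P = {2,3,6,9}:  v_{2} + v_{3} + v_{6} + v_{9} = 0  so sig = (4;())
  P = {1,2,3,7}:  v_{1} + v_{2} + v_{3} + v_{7} = v_{4}  so sig = (4;(1))

Sorted signature multiset PRS(X):
{ (2;()),  (2;(1,1)) ×4,  (2;(1,1,1)),  (2;(1,1,1,2)),  (2;(1,1,2)),  (2;(1,2)) ×2,  (2;(1,2,2)),  (2;(2,2)),  (3;(1)) ×5,  (3;(1,2)),  (4;()),  (4;(1)) }


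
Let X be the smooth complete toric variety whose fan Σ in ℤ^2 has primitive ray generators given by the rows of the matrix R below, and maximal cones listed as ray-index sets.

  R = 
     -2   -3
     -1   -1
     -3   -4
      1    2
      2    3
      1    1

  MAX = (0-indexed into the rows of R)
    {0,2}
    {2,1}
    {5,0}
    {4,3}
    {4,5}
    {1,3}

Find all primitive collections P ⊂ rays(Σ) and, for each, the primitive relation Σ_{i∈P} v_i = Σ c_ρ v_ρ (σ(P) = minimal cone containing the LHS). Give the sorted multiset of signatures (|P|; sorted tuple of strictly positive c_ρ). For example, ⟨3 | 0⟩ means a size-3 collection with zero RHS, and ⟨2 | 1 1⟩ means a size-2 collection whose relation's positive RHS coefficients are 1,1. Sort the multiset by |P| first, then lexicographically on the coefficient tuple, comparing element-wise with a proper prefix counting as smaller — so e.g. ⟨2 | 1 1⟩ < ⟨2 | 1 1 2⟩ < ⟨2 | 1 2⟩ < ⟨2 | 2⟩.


Primitive collections (9):

  P = {0,4}:  v_{0} + v_{4} = 0  ⟹  sig = ⟨2 | 0⟩
  P = {1,5}:  v_{1} + v_{5} = 0  ⟹  sig = ⟨2 | 0⟩
  P = {0,1}:  v_{0} + v_{1} = v_{2}  ⟹  sig = ⟨2 | 1⟩
  P = {0,3}:  v_{0} + v_{3} = v_{1}  ⟹  sig = ⟨2 | 1⟩
  P = {1,4}:  v_{1} + v_{4} = v_{3}  ⟹  sig = ⟨2 | 1⟩
  P = {2,4}:  v_{2} + v_{4} = v_{1}  ⟹  sig = ⟨2 | 1⟩
  P = {2,5}:  v_{2} + v_{5} = v_{0}  ⟹  sig = ⟨2 | 1⟩
  P = {3,5}:  v_{3} + v_{5} = v_{4}  ⟹  sig = ⟨2 | 1⟩
  P = {2,3}:  v_{2} + v_{3} = 2·v_{1}  ⟹  sig = ⟨2 | 2⟩

so the primitive-relation signature multiset is
    ⟨2 | 0⟩
    ⟨2 | 0⟩
    ⟨2 | 1⟩
    ⟨2 | 1⟩
    ⟨2 | 1⟩
    ⟨2 | 1⟩
    ⟨2 | 1⟩
    ⟨2 | 1⟩
    ⟨2 | 2⟩
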